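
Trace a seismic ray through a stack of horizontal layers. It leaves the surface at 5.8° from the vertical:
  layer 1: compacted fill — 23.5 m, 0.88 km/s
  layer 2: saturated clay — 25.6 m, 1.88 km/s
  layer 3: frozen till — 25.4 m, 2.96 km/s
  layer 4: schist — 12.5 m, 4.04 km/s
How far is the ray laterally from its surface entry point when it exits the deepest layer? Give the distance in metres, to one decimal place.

Ray parameter p = sin 5.8° / 0.88 km/s = 1.1484e-01 s/km.
Layer 1: θ = 5.80°; offset = 23.5·tan 5.80° = 2.387 m.
Layer 2: sin θ = p·1.88 = 0.2159 → θ = 12.47°; offset = 25.6·tan 12.47° = 5.660 m.
Layer 3: sin θ = p·2.96 = 0.3399 → θ = 19.87°; offset = 25.4·tan 19.87° = 9.181 m.
Layer 4: sin θ = p·4.04 = 0.4639 → θ = 27.64°; offset = 12.5·tan 27.64° = 6.546 m.
Σ offsets = 23.774 m.

23.8 m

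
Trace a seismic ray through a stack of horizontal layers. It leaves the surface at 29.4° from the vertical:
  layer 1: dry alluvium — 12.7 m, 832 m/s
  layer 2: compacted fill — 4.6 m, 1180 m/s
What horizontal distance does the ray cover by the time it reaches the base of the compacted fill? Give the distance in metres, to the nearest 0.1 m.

Apply Snell's law at each interface; in layer i the horizontal offset is hᵢ·tan θᵢ.
Layer 1: θ = 29.40°; offset = 12.7·tan 29.40° = 7.156 m.
Layer 2: sin θ = 1180·sin 29.4°/832 = 0.6962, θ = 44.13°; offset = 4.6·tan 44.13° = 4.462 m.
Summing the layer offsets gives 11.618 m.

11.6 m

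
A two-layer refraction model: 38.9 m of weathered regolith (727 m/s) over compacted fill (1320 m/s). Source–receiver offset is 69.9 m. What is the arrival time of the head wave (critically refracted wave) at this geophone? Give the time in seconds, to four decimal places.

t = x/V₂ + 2h·√(V₂²−V₁²)/(V₁V₂).
√(V₂²−V₁²) = √(1320²−727²) = 1101.8 m/s; delay term = 2·38.9·1101.8/(727·1320) = 0.08932 s.
t = 69.9/1320 + 0.08932 = 0.14228 s.

0.1423 s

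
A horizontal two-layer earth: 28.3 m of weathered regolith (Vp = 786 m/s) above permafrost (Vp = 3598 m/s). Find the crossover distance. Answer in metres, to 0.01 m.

x_cross = 2h·√((V₂+V₁)/(V₂−V₁)).
(V₂+V₁)/(V₂−V₁) = (3598+786)/(3598−786) = 1.5590; √ = 1.2486.
x_cross = 2·28.3·1.2486 = 70.67 m.

70.67 m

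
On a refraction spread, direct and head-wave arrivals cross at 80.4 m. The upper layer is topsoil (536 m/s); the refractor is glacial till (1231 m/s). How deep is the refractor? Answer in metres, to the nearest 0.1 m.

h = (x_cross/2)·√((V₂−V₁)/(V₂+V₁)).
(V₂−V₁)/(V₂+V₁) = (1231−536)/(1231+536) = 0.3933; √ = 0.6272.
h = (80.4/2)·0.6272 = 25.21 m.

25.2 m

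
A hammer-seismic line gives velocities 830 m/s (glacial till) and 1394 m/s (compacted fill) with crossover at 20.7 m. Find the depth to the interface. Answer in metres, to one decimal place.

5.2 m

h = (x_cross/2)·√((V₂−V₁)/(V₂+V₁)).
(V₂−V₁)/(V₂+V₁) = (1394−830)/(1394+830) = 0.2536; √ = 0.5036.
h = (20.7/2)·0.5036 = 5.21 m.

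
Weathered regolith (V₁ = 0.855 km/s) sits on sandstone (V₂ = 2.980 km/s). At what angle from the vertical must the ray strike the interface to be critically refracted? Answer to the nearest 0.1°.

16.7°

Critical incidence: sin θ_c = V₁/V₂ = 0.855/2.980 = 0.2869.
θ_c = arcsin 0.2869 = 16.67°.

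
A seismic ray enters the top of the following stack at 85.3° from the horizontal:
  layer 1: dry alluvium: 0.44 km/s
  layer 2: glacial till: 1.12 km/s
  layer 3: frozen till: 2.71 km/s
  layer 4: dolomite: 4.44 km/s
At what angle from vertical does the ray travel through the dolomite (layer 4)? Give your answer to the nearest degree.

56°

From the normal: θ₁ = 90° − 85.3° = 4.7°.
Snell's law across each interface conserves sin θ / V, so sin θ_4 = V_4·sin θ₁/V₁.
sin θ_4 = 4.44 × sin 4.7° / 0.44 = 0.8268.
θ_4 = 55.77° from the vertical.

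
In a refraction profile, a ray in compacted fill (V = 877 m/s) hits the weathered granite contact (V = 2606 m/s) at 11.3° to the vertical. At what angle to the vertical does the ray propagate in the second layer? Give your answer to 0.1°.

35.6°

Snell's law: sin θ₂ = (V₂/V₁)·sin θ₁ = (2606/877)·sin 11.3° = 0.5823.
θ₂ = sin⁻¹(0.5823) = 35.61° (from vertical).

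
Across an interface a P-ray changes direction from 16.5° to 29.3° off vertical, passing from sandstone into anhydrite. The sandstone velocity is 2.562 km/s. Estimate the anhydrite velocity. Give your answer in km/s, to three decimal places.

4.415 km/s

Snell's law: sin 16.5°/V₁ = sin 29.3°/V₂.
V₂ = V₁·sin 29.3°/sin 16.5° = 2.562 × 1.7231 = 4.415 km/s.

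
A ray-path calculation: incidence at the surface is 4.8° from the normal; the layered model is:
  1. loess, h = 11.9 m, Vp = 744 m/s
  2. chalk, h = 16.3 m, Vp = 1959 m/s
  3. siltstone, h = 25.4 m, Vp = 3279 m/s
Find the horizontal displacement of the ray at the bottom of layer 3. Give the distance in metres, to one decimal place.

14.8 m

Apply Snell's law at each interface; in layer i the horizontal offset is hᵢ·tan θᵢ.
Layer 1: θ = 4.80°; offset = 11.9·tan 4.80° = 0.999 m.
Layer 2: sin θ = 1959·sin 4.8°/744 = 0.2203, θ = 12.73°; offset = 16.3·tan 12.73° = 3.682 m.
Layer 3: sin θ = 3279·sin 4.8°/744 = 0.3688, θ = 21.64°; offset = 25.4·tan 21.64° = 10.078 m.
Total horizontal offset = 14.759 m.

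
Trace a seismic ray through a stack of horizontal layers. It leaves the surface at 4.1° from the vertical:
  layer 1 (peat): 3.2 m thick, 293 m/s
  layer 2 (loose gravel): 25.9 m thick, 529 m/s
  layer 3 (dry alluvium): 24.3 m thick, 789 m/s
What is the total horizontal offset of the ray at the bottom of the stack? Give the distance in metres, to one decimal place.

8.4 m

Apply Snell's law at each interface; in layer i the horizontal offset is hᵢ·tan θᵢ.
Layer 1: θ = 4.10°; offset = 3.2·tan 4.10° = 0.229 m.
Layer 2: sin θ = 529·sin 4.1°/293 = 0.1291, θ = 7.42°; offset = 25.9·tan 7.42° = 3.372 m.
Layer 3: sin θ = 789·sin 4.1°/293 = 0.1925, θ = 11.10°; offset = 24.3·tan 11.10° = 4.768 m.
Total horizontal offset = 8.369 m.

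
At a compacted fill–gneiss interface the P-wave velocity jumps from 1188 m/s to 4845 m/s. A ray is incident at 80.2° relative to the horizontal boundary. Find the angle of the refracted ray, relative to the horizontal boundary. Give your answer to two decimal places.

46.04°

Angle from the normal: 90° − 80.2° = 9.8°.
sin θ₁/V₁ = sin θ₂/V₂ ⇒ sin θ₂ = 4845·sin 9.8°/1188 = 4845·0.1702/1188 = 0.6942.
θ₂ = sin⁻¹(0.6942) = 43.96° (from vertical).
From the interface: 90° − 43.96° = 46.04°.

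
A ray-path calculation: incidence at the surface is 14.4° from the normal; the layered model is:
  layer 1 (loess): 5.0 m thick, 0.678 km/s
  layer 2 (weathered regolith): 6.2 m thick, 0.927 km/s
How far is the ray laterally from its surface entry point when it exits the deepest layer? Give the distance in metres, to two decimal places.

3.53 m

Apply Snell's law at each interface; in layer i the horizontal offset is hᵢ·tan θᵢ.
Layer 1: θ = 14.40°; offset = 5.0·tan 14.40° = 1.2838 m.
Layer 2: sin θ = 0.927·sin 14.4°/0.678 = 0.3400, θ = 19.88°; offset = 6.2·tan 19.88° = 2.2417 m.
Σ offsets = 3.5255 m.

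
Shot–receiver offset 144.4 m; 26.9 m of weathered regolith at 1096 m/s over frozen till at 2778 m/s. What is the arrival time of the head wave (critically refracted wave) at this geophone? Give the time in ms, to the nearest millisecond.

97 ms

t = x/V₂ + 2h·√(V₂²−V₁²)/(V₁V₂).
√(V₂²−V₁²) = √(2778²−1096²) = 2552.7 m/s; delay term = 2·26.9·2552.7/(1096·2778) = 0.04511 s.
t = 144.4/2778 + 0.04511 = 0.09709 s.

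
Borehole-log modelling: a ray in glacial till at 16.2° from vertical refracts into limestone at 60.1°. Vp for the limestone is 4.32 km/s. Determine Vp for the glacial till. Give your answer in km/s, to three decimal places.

1.390 km/s

sin 16.2° = 0.2790; sin 60.1° = 0.8669.
V₁ = V₂·(sin θ₁/sin θ₂) = 4.32·(0.2790/0.8669) = 1.390 km/s.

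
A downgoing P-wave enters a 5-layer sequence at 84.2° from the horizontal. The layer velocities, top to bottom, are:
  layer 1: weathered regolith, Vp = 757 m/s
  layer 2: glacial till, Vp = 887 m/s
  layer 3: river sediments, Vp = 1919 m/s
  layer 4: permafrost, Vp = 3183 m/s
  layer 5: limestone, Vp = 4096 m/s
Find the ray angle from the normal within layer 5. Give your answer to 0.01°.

From the normal: θ₁ = 90° − 84.2° = 5.8°.
Snell's law across each interface conserves sin θ / V, so sin θ_5 = V_5·sin θ₁/V₁.
sin θ_5 = 4096 × sin 5.8° / 757 = 0.5468.
θ_5 = 33.15° from the vertical.

33.15°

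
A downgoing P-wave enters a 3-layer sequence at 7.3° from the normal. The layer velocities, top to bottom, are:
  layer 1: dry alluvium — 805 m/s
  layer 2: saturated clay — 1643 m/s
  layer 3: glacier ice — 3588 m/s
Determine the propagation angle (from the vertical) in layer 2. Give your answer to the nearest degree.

15°

Snell's law across each interface conserves sin θ / V, so sin θ_2 = V_2·sin θ₁/V₁.
sin θ_2 = 1643 × sin 7.3° / 805 = 0.2593.
θ_2 = 15.03° from the vertical.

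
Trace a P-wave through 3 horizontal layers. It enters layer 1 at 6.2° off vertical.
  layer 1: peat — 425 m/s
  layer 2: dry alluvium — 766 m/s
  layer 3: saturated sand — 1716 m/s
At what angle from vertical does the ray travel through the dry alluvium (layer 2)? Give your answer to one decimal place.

11.2°

Ray parameter p = sin 6.2° / 425 = 2.5412e-04 s/m.
sin θ_2 = p·V_2 = 2.5412e-04 × 766 = 0.1947.
θ_2 = 11.22° from the vertical.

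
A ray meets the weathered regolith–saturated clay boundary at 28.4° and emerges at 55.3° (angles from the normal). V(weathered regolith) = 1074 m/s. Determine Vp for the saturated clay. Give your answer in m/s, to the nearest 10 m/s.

sin 28.4° = 0.4756; sin 55.3° = 0.8221.
V₂ = V₁·(sin θ₂/sin θ₁) = 1074·(0.8221/0.4756) = 1856.47 m/s.

1860 m/s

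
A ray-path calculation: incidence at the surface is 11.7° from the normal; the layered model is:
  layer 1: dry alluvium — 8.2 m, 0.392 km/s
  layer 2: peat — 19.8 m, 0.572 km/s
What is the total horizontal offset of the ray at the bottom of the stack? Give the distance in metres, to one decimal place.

7.8 m

Apply Snell's law at each interface; in layer i the horizontal offset is hᵢ·tan θᵢ.
Layer 1: θ = 11.70°; offset = 8.2·tan 11.70° = 1.698 m.
Layer 2: sin θ = 0.572·sin 11.7°/0.392 = 0.2959, θ = 17.21°; offset = 19.8·tan 17.21° = 6.134 m.
Σ offsets = 7.832 m.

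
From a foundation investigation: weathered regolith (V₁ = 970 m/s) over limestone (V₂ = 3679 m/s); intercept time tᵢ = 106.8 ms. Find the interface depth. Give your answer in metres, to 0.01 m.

53.70 m

θ_c = arcsin(970/3679) = 15.29°; cos θ_c = 0.9646.
tᵢ = 2h cos θ_c/V₁ ⇒ h = tᵢ·V₁/(2 cos θ_c) = 0.1068·970/(2·0.9646) = 53.70 m.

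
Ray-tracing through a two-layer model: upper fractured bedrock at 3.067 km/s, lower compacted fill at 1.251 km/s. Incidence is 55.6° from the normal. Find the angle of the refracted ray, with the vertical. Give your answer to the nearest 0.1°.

19.7°

sin θ₁/V₁ = sin θ₂/V₂ ⇒ sin θ₂ = 1.251·sin 55.6°/3.067 = 1.251·0.8251/3.067 = 0.3366.
θ₂ = arcsin 0.3366 = 19.67° from the normal.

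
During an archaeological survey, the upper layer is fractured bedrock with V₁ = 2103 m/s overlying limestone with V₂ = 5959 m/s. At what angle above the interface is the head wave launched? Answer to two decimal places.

69.33°

At critical incidence the refracted ray runs along the interface (θ₂ = 90°), so sin θ_c = V₁/V₂.
θ_c = arcsin(2103/5959) = arcsin 0.3529 = 20.67°.
Measured from the interface: 90° − 20.67° = 69.33°.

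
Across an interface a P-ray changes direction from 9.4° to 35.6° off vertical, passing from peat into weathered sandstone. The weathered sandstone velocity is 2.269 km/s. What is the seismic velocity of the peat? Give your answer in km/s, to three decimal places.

0.637 km/s

Snell's law: sin 9.4°/V₁ = sin 35.6°/V₂.
V₁ = V₂·sin 9.4°/sin 35.6° = 2.269 × 0.2806 = 0.637 km/s.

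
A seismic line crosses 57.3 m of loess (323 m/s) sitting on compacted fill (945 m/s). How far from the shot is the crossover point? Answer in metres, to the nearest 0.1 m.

x_cross = 2h·√((V₂+V₁)/(V₂−V₁)).
(V₂+V₁)/(V₂−V₁) = (945+323)/(945−323) = 2.0386; √ = 1.4278.
x_cross = 2·57.3·1.4278 = 163.62 m.

163.6 m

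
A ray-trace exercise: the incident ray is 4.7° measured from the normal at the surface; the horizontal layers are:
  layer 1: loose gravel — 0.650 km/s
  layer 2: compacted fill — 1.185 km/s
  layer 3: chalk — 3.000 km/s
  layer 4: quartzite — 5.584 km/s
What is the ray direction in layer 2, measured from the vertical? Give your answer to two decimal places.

8.59°

Snell's law across each interface conserves sin θ / V, so sin θ_2 = V_2·sin θ₁/V₁.
sin θ_2 = 1.185 × sin 4.7° / 0.650 = 0.1494.
θ_2 = 8.59° from the vertical.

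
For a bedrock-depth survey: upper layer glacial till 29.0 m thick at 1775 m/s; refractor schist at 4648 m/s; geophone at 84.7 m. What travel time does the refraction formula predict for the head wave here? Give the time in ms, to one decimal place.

48.4 ms

t = x/V₂ + 2h·√(V₂²−V₁²)/(V₁V₂).
√(V₂²−V₁²) = √(4648²−1775²) = 4295.7 m/s; delay term = 2·29.0·4295.7/(1775·4648) = 0.03020 s.
t = 84.7/4648 + 0.03020 = 0.04842 s.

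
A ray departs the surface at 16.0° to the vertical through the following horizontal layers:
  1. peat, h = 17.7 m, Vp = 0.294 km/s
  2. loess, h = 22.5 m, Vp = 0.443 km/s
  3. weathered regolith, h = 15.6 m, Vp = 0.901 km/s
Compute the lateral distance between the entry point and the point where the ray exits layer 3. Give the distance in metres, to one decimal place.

Ray parameter p = sin 16.0° / 0.294 km/s = 9.3754e-01 s/km.
Layer 1: θ = 16.00°; offset = 17.7·tan 16.00° = 5.075 m.
Layer 2: sin θ = p·0.443 = 0.4153 → θ = 24.54°; offset = 22.5·tan 24.54° = 10.273 m.
Layer 3: sin θ = p·0.901 = 0.8447 → θ = 57.64°; offset = 15.6·tan 57.64° = 24.622 m.
Summing the layer offsets gives 39.970 m.

40.0 m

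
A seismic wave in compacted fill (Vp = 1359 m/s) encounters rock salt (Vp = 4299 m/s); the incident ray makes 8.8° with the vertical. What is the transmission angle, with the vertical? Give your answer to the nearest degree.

sin θ₁/V₁ = sin θ₂/V₂ ⇒ sin θ₂ = 4299·sin 8.8°/1359 = 4299·0.1530/1359 = 0.4839.
θ₂ = arcsin 0.4839 = 28.94° from the normal.

29°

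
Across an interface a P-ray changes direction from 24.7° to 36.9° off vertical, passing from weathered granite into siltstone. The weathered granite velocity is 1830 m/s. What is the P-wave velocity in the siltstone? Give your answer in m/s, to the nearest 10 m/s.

sin 24.7° = 0.4179; sin 36.9° = 0.6004.
V₂ = V₁·(sin θ₂/sin θ₁) = 1830·(0.6004/0.4179) = 2629.47 m/s.

2630 m/s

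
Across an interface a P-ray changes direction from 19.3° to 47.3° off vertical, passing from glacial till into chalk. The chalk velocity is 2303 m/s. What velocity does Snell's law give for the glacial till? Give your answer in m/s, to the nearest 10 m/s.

Snell's law: sin 19.3°/V₁ = sin 47.3°/V₂.
V₁ = V₂·sin 19.3°/sin 47.3° = 2303 × 0.4497 = 1035.73 m/s.

1040 m/s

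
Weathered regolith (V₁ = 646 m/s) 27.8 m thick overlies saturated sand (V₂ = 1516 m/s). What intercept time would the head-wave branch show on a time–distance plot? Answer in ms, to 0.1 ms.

77.9 ms

tᵢ = 2h·√(V₂²−V₁²)/(V₁V₂).
√(V₂²−V₁²) = √(1516²−646²) = 1371.5 m/s.
tᵢ = 2·27.8·1371.5/(646·1516) = 0.07786 s.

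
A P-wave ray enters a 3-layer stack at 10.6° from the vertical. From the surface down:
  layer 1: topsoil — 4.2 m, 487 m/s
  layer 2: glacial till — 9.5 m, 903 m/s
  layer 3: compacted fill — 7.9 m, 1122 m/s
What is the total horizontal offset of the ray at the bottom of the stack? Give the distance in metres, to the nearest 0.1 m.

7.9 m

Apply Snell's law at each interface; in layer i the horizontal offset is hᵢ·tan θᵢ.
Layer 1: θ = 10.60°; offset = 4.2·tan 10.60° = 0.786 m.
Layer 2: sin θ = 903·sin 10.6°/487 = 0.3411, θ = 19.94°; offset = 9.5·tan 19.94° = 3.447 m.
Layer 3: sin θ = 1122·sin 10.6°/487 = 0.4238, θ = 25.08°; offset = 7.9·tan 25.08° = 3.696 m.
Total horizontal offset = 7.929 m.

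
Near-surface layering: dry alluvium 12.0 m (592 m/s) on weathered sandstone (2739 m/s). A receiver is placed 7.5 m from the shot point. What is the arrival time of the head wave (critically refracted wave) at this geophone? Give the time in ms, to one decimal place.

θ_c = arcsin(V₁/V₂) = arcsin(592/2739) = 12.48°, cos θ_c = 0.9764.
Intercept time tᵢ = 2h cos θ_c / V₁ = 2·12.0·0.9764/592 = 0.03958 s.
t = x/V₂ + tᵢ = 7.5/2739 + 0.03958 = 0.04232 s.

42.3 ms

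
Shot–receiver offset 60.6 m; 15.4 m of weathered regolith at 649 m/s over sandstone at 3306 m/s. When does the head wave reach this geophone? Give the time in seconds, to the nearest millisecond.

θ_c = arcsin(V₁/V₂) = arcsin(649/3306) = 11.32°, cos θ_c = 0.9805.
Intercept time tᵢ = 2h cos θ_c / V₁ = 2·15.4·0.9805/649 = 0.04653 s.
t = x/V₂ + tᵢ = 60.6/3306 + 0.04653 = 0.06486 s.

0.065 s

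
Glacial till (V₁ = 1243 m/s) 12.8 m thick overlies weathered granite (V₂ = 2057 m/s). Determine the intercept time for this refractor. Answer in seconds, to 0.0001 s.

0.0164 s

θ_c = arcsin(V₁/V₂) = arcsin(1243/2057) = 37.18°; cos θ_c = 0.7968.
tᵢ = 2h·cos θ_c / V₁ = 2·12.8·0.7968 / 1243 = 0.01641 s.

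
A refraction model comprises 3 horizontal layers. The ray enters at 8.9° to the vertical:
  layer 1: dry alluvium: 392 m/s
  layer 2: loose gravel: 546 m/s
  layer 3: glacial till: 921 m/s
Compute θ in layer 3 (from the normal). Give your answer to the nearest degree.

21°

Ray parameter p = sin 8.9° / 392 = 3.9467e-04 s/m.
sin θ_3 = p·V_3 = 3.9467e-04 × 921 = 0.3635.
θ_3 = arcsin 0.3635 = 21.31°.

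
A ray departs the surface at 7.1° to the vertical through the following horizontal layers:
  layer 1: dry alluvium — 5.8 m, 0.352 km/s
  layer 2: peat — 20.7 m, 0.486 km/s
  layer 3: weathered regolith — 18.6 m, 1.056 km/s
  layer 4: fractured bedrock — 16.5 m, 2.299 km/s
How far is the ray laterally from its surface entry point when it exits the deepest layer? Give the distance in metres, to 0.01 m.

34.30 m

Ray parameter p = sin 7.1° / 0.352 km/s = 3.5114e-01 s/km.
Layer 1: θ = 7.10°; offset = 5.8·tan 7.10° = 0.7224 m.
Layer 2: sin θ = p·0.486 = 0.1707 → θ = 9.83°; offset = 20.7·tan 9.83° = 3.5851 m.
Layer 3: sin θ = p·1.056 = 0.3708 → θ = 21.77°; offset = 18.6·tan 21.77° = 7.4264 m.
Layer 4: sin θ = p·2.299 = 0.8073 → θ = 53.83°; offset = 16.5·tan 53.83° = 22.5694 m.
Σ offsets = 34.3033 m.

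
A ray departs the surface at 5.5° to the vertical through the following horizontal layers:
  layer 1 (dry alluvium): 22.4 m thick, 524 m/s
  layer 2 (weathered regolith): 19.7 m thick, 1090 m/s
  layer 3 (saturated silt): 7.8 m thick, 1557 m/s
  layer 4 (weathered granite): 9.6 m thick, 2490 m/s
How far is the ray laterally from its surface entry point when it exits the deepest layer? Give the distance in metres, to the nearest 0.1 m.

13.4 m

Ray parameter p = sin 5.5° / 524 m/s = 1.8291e-04 s/m.
Layer 1: θ = 5.50°; offset = 22.4·tan 5.50° = 2.157 m.
Layer 2: sin θ = p·1090 = 0.1994 → θ = 11.50°; offset = 19.7·tan 11.50° = 4.008 m.
Layer 3: sin θ = p·1557 = 0.2848 → θ = 16.55°; offset = 7.8·tan 16.55° = 2.317 m.
Layer 4: sin θ = p·2490 = 0.4555 → θ = 27.09°; offset = 9.6·tan 27.09° = 4.911 m.
Σ offsets = 13.394 m.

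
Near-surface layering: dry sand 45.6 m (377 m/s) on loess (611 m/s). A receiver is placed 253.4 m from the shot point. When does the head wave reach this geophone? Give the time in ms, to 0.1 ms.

θ_c = arcsin(V₁/V₂) = arcsin(377/611) = 38.10°, cos θ_c = 0.7869.
Intercept time tᵢ = 2h cos θ_c / V₁ = 2·45.6·0.7869/377 = 0.19037 s.
t = x/V₂ + tᵢ = 253.4/611 + 0.19037 = 0.60510 s.

605.1 ms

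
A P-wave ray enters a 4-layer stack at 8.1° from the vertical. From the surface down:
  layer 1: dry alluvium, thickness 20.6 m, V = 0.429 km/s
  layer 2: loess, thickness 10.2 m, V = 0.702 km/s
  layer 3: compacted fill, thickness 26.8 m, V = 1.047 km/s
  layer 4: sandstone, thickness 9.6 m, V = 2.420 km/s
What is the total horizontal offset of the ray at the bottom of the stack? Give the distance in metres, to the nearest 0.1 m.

27.7 m

p = sin θ₁/V₁ = sin 8.1°/0.429 = 3.2844e-01 s/km is conserved through the stack.
Layer 1: θ = 8.10°; offset = 20.6·tan 8.10° = 2.932 m.
Layer 2: sin θ = p·0.702 = 0.2306 → θ = 13.33°; offset = 10.2·tan 13.33° = 2.417 m.
Layer 3: sin θ = p·1.047 = 0.3439 → θ = 20.11°; offset = 26.8·tan 20.11° = 9.814 m.
Layer 4: sin θ = p·2.420 = 0.7948 → θ = 52.64°; offset = 9.6·tan 52.64° = 12.574 m.
Σ offsets = 27.737 m.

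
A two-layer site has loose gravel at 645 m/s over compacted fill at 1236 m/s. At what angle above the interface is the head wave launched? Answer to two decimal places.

58.54°

Critical incidence: sin θ_c = V₁/V₂ = 645/1236 = 0.5218.
θ_c = arcsin 0.5218 = 31.46°.
Measured from the interface: 90° − 31.46° = 58.54°.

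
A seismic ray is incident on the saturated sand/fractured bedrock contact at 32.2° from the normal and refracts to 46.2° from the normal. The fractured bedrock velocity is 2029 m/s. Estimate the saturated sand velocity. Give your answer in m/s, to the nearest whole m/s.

1498 m/s

Snell's law: sin 32.2°/V₁ = sin 46.2°/V₂.
V₁ = V₂·sin 32.2°/sin 46.2° = 2029 × 0.7383 = 1498.01 m/s.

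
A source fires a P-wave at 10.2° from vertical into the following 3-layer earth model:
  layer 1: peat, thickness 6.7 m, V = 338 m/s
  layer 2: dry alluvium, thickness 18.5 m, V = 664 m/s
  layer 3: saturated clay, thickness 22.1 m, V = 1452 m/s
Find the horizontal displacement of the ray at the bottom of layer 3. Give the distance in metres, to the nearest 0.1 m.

Apply Snell's law at each interface; in layer i the horizontal offset is hᵢ·tan θᵢ.
Layer 1: θ = 10.20°; offset = 6.7·tan 10.20° = 1.206 m.
Layer 2: sin θ = 664·sin 10.2°/338 = 0.3479, θ = 20.36°; offset = 18.5·tan 20.36° = 6.865 m.
Layer 3: sin θ = 1452·sin 10.2°/338 = 0.7607, θ = 49.53°; offset = 22.1·tan 49.53° = 25.902 m.
Total horizontal offset = 33.972 m.

34.0 m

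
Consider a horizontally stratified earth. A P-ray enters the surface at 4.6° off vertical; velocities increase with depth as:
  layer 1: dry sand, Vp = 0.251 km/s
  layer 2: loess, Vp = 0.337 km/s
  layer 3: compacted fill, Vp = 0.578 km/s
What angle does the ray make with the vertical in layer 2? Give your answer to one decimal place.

Snell's law across each interface conserves sin θ / V, so sin θ_2 = V_2·sin θ₁/V₁.
sin θ_2 = 0.337 × sin 4.6° / 0.251 = 0.1077.
θ_2 = 6.18° from the vertical.

6.2°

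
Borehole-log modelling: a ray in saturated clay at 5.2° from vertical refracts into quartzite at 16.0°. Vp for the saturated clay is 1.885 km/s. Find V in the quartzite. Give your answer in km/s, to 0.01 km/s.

Snell's law: sin 5.2°/V₁ = sin 16.0°/V₂.
V₂ = V₁·sin 16.0°/sin 5.2° = 1.885 × 3.0413 = 5.73 km/s.

5.73 km/s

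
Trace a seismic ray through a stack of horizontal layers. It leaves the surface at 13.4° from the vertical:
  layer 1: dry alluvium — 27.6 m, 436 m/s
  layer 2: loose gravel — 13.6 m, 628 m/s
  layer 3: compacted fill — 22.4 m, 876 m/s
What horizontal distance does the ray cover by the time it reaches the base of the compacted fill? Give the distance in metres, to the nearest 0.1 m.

Apply Snell's law at each interface; in layer i the horizontal offset is hᵢ·tan θᵢ.
Layer 1: θ = 13.40°; offset = 27.6·tan 13.40° = 6.575 m.
Layer 2: sin θ = 628·sin 13.4°/436 = 0.3338, θ = 19.50°; offset = 13.6·tan 19.50° = 4.816 m.
Layer 3: sin θ = 876·sin 13.4°/436 = 0.4656, θ = 27.75°; offset = 22.4·tan 27.75° = 11.785 m.
Σ offsets = 23.177 m.

23.2 m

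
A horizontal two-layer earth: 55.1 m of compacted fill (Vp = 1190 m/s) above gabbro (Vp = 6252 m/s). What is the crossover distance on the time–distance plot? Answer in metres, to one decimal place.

133.6 m

x_cross = 2h·√((V₂+V₁)/(V₂−V₁)).
(V₂+V₁)/(V₂−V₁) = (6252+1190)/(6252−1190) = 1.4702; √ = 1.2125.
x_cross = 2·55.1·1.2125 = 133.62 m.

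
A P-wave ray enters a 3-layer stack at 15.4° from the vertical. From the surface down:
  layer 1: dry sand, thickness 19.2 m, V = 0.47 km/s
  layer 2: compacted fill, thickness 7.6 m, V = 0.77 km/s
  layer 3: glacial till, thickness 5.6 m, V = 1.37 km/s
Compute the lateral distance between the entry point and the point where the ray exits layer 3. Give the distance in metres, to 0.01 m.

Apply Snell's law at each interface; in layer i the horizontal offset is hᵢ·tan θᵢ.
Layer 1: θ = 15.40°; offset = 19.2·tan 15.40° = 5.2886 m.
Layer 2: sin θ = 0.77·sin 15.4°/0.47 = 0.4351, θ = 25.79°; offset = 7.6·tan 25.79° = 3.6722 m.
Layer 3: sin θ = 1.37·sin 15.4°/0.47 = 0.7741, θ = 50.72°; offset = 5.6·tan 50.72° = 6.8469 m.
Σ offsets = 15.8076 m.

15.81 m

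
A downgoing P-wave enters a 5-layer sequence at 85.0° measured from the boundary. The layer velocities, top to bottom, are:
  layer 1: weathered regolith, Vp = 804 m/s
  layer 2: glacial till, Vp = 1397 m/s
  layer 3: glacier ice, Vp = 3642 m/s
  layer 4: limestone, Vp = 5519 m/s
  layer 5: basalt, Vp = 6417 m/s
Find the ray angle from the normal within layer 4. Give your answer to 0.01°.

From the normal: θ₁ = 90° − 85.0° = 5.0°.
Ray parameter p = sin 5.0° / 804 = 1.0840e-04 s/m.
sin θ_4 = p·V_4 = 1.0840e-04 × 5519 = 0.5983.
θ_4 = arcsin 0.5983 = 36.75°.

36.75°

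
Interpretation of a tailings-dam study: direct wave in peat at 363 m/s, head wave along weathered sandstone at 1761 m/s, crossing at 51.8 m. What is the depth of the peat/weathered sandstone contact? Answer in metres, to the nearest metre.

21 m

x_cross = 2h·√((V₂+V₁)/(V₂−V₁)) → h = x_cross / (2·√((V₂+V₁)/(V₂−V₁))).
√((V₂+V₁)/(V₂−V₁)) = √((1761+363)/(1761−363)) = 1.2326.
h = 51.8 / (2·1.2326) = 21.01 m.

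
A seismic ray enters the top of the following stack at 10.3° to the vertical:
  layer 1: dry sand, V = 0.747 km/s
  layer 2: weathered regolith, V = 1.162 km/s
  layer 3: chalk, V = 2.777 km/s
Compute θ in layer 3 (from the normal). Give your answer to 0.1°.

Snell's law across each interface conserves sin θ / V, so sin θ_3 = V_3·sin θ₁/V₁.
sin θ_3 = 2.777 × sin 10.3° / 0.747 = 0.6647.
θ_3 = arcsin 0.6647 = 41.66°.

41.7°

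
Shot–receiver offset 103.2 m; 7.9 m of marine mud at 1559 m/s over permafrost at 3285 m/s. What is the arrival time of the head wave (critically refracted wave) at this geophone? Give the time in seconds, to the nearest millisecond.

t = x/V₂ + 2h·√(V₂²−V₁²)/(V₁V₂).
√(V₂²−V₁²) = √(3285²−1559²) = 2891.5 m/s; delay term = 2·7.9·2891.5/(1559·3285) = 0.00892 s.
t = 103.2/3285 + 0.00892 = 0.04034 s.

0.040 s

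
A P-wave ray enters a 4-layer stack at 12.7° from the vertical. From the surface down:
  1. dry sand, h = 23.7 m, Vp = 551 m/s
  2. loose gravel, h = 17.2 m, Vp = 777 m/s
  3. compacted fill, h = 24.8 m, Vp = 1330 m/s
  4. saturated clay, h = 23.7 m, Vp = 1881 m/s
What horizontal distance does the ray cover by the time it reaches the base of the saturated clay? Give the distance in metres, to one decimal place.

53.4 m

Apply Snell's law at each interface; in layer i the horizontal offset is hᵢ·tan θᵢ.
Layer 1: θ = 12.70°; offset = 23.7·tan 12.70° = 5.341 m.
Layer 2: sin θ = 777·sin 12.7°/551 = 0.3100, θ = 18.06°; offset = 17.2·tan 18.06° = 5.609 m.
Layer 3: sin θ = 1330·sin 12.7°/551 = 0.5307, θ = 32.05°; offset = 24.8·tan 32.05° = 15.527 m.
Layer 4: sin θ = 1881·sin 12.7°/551 = 0.7505, θ = 48.63°; offset = 23.7·tan 48.63° = 26.915 m.
Σ offsets = 53.392 m.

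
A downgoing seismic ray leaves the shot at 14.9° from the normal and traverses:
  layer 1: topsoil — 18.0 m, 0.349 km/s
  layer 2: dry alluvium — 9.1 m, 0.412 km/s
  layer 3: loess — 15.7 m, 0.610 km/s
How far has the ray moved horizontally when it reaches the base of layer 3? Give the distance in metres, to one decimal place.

15.6 m

Ray parameter p = sin 14.9° / 0.349 km/s = 7.3677e-01 s/km.
Layer 1: θ = 14.90°; offset = 18.0·tan 14.90° = 4.789 m.
Layer 2: sin θ = p·0.412 = 0.3035 → θ = 17.67°; offset = 9.1·tan 17.67° = 2.899 m.
Layer 3: sin θ = p·0.610 = 0.4494 → θ = 26.71°; offset = 15.7·tan 26.71° = 7.899 m.
Total horizontal offset = 15.587 m.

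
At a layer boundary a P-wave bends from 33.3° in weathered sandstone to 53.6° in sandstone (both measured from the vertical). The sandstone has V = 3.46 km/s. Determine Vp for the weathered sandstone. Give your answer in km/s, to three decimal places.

2.360 km/s

sin 33.3° = 0.5490; sin 53.6° = 0.8049.
V₁ = V₂·(sin θ₁/sin θ₂) = 3.46·(0.5490/0.8049) = 2.360 km/s.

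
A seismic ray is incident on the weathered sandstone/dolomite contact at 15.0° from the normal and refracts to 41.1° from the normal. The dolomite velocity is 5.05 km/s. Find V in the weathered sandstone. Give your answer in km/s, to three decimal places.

sin 15.0° = 0.2588; sin 41.1° = 0.6574.
V₁ = V₂·(sin θ₁/sin θ₂) = 5.05·(0.2588/0.6574) = 1.988 km/s.

1.988 km/s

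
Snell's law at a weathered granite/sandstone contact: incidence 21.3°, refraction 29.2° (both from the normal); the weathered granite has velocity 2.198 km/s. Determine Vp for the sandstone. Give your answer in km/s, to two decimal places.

2.95 km/s

Snell's law: sin 21.3°/V₁ = sin 29.2°/V₂.
V₂ = V₁·sin 29.2°/sin 21.3° = 2.198 × 1.3430 = 2.95 km/s.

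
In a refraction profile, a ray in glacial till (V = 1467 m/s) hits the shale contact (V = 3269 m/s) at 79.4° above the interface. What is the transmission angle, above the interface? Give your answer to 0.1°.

65.8°

Angle from the normal: 90° − 79.4° = 10.6°.
sin θ₁/V₁ = sin θ₂/V₂ ⇒ sin θ₂ = 3269·sin 10.6°/1467 = 3269·0.1840/1467 = 0.4099.
θ₂ = arcsin 0.4099 = 24.20° from the normal.
From the interface: 90° − 24.20° = 65.80°.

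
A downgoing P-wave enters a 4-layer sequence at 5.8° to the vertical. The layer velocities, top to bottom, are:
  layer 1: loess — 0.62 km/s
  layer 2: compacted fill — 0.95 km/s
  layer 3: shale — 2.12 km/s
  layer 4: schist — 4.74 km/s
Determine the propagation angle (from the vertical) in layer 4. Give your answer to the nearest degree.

Ray parameter p = sin 5.8° / 0.62 = 1.6299e-01 s/km.
sin θ_4 = p·V_4 = 1.6299e-01 × 4.74 = 0.7726.
θ_4 = 50.59° from the vertical.

51°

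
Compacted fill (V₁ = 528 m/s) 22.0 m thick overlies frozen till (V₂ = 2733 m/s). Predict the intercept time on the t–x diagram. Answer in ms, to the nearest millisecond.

82 ms

θ_c = arcsin(V₁/V₂) = arcsin(528/2733) = 11.14°; cos θ_c = 0.9812.
tᵢ = 2h·cos θ_c / V₁ = 2·22.0·0.9812 / 528 = 0.08176 s.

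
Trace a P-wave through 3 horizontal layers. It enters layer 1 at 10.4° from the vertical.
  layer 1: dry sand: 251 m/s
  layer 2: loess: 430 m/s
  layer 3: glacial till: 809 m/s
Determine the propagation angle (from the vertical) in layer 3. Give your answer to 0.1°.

35.6°

Ray parameter p = sin 10.4° / 251 = 7.1920e-04 s/m.
sin θ_3 = p·V_3 = 7.1920e-04 × 809 = 0.5818.
θ_3 = arcsin 0.5818 = 35.58°.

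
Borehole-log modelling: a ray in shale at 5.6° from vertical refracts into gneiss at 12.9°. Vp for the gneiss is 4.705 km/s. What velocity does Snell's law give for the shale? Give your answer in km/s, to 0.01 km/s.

2.06 km/s

Snell's law: sin 5.6°/V₁ = sin 12.9°/V₂.
V₁ = V₂·sin 5.6°/sin 12.9° = 4.705 × 0.4371 = 2.06 km/s.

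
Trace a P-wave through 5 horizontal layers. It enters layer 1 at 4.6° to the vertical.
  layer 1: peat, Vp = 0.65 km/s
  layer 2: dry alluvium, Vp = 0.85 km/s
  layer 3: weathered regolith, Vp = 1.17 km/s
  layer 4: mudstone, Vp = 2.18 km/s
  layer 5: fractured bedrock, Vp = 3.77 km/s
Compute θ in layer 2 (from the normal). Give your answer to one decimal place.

Snell's law across each interface conserves sin θ / V, so sin θ_2 = V_2·sin θ₁/V₁.
sin θ_2 = 0.85 × sin 4.6° / 0.65 = 0.1049.
θ_2 = arcsin 0.1049 = 6.02°.

6.0°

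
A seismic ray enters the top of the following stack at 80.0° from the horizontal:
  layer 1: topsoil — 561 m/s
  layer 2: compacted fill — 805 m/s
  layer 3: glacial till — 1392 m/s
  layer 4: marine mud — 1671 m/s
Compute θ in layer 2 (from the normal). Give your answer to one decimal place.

14.4°

From the normal: θ₁ = 90° − 80.0° = 10.0°.
Ray parameter p = sin 10.0° / 561 = 3.0953e-04 s/m.
sin θ_2 = p·V_2 = 3.0953e-04 × 805 = 0.2492.
θ_2 = 14.43° from the vertical.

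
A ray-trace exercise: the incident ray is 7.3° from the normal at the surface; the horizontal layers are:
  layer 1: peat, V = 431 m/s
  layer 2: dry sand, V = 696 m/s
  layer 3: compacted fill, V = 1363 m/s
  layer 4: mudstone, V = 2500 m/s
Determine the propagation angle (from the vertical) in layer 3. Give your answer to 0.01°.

Ray parameter p = sin 7.3° / 431 = 2.9481e-04 s/m.
sin θ_3 = p·V_3 = 2.9481e-04 × 1363 = 0.4018.
θ_3 = arcsin 0.4018 = 23.69°.

23.69°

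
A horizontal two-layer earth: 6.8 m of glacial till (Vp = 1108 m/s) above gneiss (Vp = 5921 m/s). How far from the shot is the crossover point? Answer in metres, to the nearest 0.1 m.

16.4 m

θ_c = arcsin(1108/5921) = 10.79°, so cos θ_c = 0.9823 and tᵢ = 2h cos θ_c/V₁ = 0.0121 s.
At crossover x/V₁ = x/V₂ + tᵢ ⇒ x = tᵢ/(1/V₁ − 1/V₂) = 0.01206/(9.0253e-04 − 1.6889e-04) = 16.44 m.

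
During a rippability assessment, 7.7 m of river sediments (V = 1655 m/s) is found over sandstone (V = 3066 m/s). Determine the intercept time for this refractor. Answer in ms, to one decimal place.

7.8 ms

tᵢ = 2h·√(V₂²−V₁²)/(V₁V₂).
√(V₂²−V₁²) = √(3066²−1655²) = 2581.0 m/s.
tᵢ = 2·7.7·2581.0/(1655·3066) = 0.00783 s.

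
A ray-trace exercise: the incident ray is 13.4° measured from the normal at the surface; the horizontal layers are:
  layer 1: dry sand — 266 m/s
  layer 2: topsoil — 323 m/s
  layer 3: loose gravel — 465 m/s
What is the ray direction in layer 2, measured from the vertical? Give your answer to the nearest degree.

16°

Ray parameter p = sin 13.4° / 266 = 8.7123e-04 s/m.
sin θ_2 = p·V_2 = 8.7123e-04 × 323 = 0.2814.
θ_2 = arcsin 0.2814 = 16.34°.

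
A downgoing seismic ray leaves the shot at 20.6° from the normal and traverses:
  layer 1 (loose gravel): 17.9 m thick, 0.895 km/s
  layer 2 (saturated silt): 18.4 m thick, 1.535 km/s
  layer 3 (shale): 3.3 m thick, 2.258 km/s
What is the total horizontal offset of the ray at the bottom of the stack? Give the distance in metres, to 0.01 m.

27.01 m

p = sin θ₁/V₁ = sin 20.6°/0.895 = 3.9312e-01 s/km is conserved through the stack.
Layer 1: θ = 20.60°; offset = 17.9·tan 20.60° = 6.7282 m.
Layer 2: sin θ = p·1.535 = 0.6034 → θ = 37.12°; offset = 18.4·tan 37.12° = 13.9242 m.
Layer 3: sin θ = p·2.258 = 0.8877 → θ = 62.58°; offset = 3.3·tan 62.58° = 6.3612 m.
Σ offsets = 27.0135 m.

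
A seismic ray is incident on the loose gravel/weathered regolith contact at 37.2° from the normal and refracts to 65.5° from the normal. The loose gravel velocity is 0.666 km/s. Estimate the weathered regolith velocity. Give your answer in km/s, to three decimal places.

sin 37.2° = 0.6046; sin 65.5° = 0.9100.
V₂ = V₁·(sin θ₂/sin θ₁) = 0.666·(0.9100/0.6046) = 1.002 km/s.

1.002 km/s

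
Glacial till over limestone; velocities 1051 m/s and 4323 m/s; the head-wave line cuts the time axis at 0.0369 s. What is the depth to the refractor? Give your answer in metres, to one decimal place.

20.0 m

θ_c = arcsin(1051/4323) = 14.07°; cos θ_c = 0.9700.
tᵢ = 2h cos θ_c/V₁ ⇒ h = tᵢ·V₁/(2 cos θ_c) = 0.0369·1051/(2·0.9700) = 19.99 m.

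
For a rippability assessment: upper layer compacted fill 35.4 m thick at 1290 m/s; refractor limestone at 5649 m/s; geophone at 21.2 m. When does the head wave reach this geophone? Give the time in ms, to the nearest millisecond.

θ_c = arcsin(V₁/V₂) = arcsin(1290/5649) = 13.20°, cos θ_c = 0.9736.
Intercept time tᵢ = 2h cos θ_c / V₁ = 2·35.4·0.9736/1290 = 0.05343 s.
t = x/V₂ + tᵢ = 21.2/5649 + 0.05343 = 0.05719 s.

57 ms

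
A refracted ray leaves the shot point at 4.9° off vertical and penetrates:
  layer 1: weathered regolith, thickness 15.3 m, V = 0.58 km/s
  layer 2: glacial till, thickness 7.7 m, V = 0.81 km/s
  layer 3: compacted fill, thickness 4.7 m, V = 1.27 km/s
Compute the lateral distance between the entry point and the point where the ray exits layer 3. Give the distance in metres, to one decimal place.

Apply Snell's law at each interface; in layer i the horizontal offset is hᵢ·tan θᵢ.
Layer 1: θ = 4.90°; offset = 15.3·tan 4.90° = 1.312 m.
Layer 2: sin θ = 0.81·sin 4.9°/0.58 = 0.1193, θ = 6.85°; offset = 7.7·tan 6.85° = 0.925 m.
Layer 3: sin θ = 1.27·sin 4.9°/0.58 = 0.1870, θ = 10.78°; offset = 4.7·tan 10.78° = 0.895 m.
Σ offsets = 3.132 m.

3.1 m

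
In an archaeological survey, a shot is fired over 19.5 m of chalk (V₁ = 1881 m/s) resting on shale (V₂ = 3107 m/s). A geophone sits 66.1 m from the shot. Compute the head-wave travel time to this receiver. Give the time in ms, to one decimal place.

θ_c = arcsin(V₁/V₂) = arcsin(1881/3107) = 37.26°, cos θ_c = 0.7959.
Intercept time tᵢ = 2h cos θ_c / V₁ = 2·19.5·0.7959/1881 = 0.01650 s.
t = x/V₂ + tᵢ = 66.1/3107 + 0.01650 = 0.03778 s.

37.8 ms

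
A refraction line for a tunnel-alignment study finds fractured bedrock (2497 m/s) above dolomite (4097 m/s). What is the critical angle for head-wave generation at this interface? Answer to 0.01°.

Critical incidence: sin θ_c = V₁/V₂ = 2497/4097 = 0.6095.
θ_c = arcsin 0.6095 = 37.55°.

37.55°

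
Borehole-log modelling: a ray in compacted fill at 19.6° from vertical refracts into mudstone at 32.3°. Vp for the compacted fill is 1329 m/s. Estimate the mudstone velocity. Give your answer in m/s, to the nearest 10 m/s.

sin 19.6° = 0.3355; sin 32.3° = 0.5344.
V₂ = V₁·(sin θ₂/sin θ₁) = 1329·(0.5344/0.3355) = 2117.01 m/s.

2120 m/s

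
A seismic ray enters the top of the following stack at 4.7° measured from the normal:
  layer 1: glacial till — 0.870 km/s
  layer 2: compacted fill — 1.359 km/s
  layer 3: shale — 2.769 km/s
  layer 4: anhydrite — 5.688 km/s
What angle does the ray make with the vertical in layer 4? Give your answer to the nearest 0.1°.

32.4°

Ray parameter p = sin 4.7° / 0.870 = 9.4182e-02 s/km.
sin θ_4 = p·V_4 = 9.4182e-02 × 5.688 = 0.5357.
θ_4 = arcsin 0.5357 = 32.39°.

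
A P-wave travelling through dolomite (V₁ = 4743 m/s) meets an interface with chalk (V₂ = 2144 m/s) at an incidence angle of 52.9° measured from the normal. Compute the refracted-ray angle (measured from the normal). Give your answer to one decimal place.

21.1°

Snell's law: sin θ₂ = (V₂/V₁)·sin θ₁ = (2144/4743)·sin 52.9° = 0.3605.
θ₂ = arcsin 0.3605 = 21.13° from the normal.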